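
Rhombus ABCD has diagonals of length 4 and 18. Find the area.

Area of a rhombus = (d1 * d2) / 2
Area = (4 * 18) / 2
Area = 72 / 2
Area = 36

36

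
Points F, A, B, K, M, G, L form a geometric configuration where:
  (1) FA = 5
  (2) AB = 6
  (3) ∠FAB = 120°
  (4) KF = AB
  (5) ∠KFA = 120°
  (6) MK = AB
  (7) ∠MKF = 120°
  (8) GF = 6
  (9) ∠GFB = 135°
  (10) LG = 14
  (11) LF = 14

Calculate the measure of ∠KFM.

From the given relations: KF = AB = 6; MK = AB = 6.
Step 1: By the law of cosines on triangle FKM: FM² = 6² + 6² − 2·6·6·cos(120°) = 108, so FM = 6·√3.
Step 2: By the inverse law of cosines on triangle KFM: cos(∠KFM) = (6² + (6·√3)² − 6²) / (2·6·6·√3) = 108/124.71 = 0.866, so ∠KFM = 30°.

Therefore, the measure of angle ∠KFM = 30°.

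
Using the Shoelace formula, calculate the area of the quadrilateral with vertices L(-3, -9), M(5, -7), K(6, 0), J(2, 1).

Using the Shoelace formula for a quadrilateral (vertices in order):
Area = (1/2)|sum of (x_i * y_(i+1) - x_(i+1) * y_i)|
Terms: (-3*-7 - 5*-9) = 66, (5*0 - 6*-7) = 42, (6*1 - 2*0) = 6, (2*-9 - -3*1) = -15
Sum = 99
Area = (1/2)(99) = 99/2

99/2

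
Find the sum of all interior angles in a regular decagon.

The sum of interior angles of an n-sided polygon is (n - 2) * 180.
For n = 10: (10 - 2) * 180 = 8 * 180 = 1440 degrees.

1440 degrees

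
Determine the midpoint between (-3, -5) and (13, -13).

M = ((x₁ + x₂)/2, (y₁ + y₂)/2)
= ((-3 + 13)/2, (-5 + -13)/2)
= (10/2, -18/2) = (5, -9)

(5, -9)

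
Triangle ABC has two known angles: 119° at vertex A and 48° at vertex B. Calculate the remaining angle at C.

The interior angles sum to 180°: angle C = 180 - 119 - 48 = 13°.
The triangle is obtuse (angles 119°, 48°, 13°).

13 degrees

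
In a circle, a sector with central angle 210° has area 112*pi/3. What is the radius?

r² = 360 × 112*pi/3 / (π × 210) = 64, so r = 8.

8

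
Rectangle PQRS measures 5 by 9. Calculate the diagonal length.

Using the Pythagorean theorem:
d² = 5² + 9² = 25 + 81 = 106
d = sqrt(106)

sqrt(106)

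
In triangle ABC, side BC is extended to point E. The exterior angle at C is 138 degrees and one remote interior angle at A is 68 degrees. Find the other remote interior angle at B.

By the exterior angle theorem: exterior angle = sum of remote interior angles.
138 = 68 + angle B
angle B = 138 - 68 = 70 degrees

70 degrees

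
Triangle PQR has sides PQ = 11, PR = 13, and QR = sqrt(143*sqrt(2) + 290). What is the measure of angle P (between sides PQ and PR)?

When all three sides of a triangle are known, the law of cosines can be rearranged to find any angle.
cos(C) = (a² + b² - c²) / (2ab) gives cos(P) = -sqrt(2)/2.
Taking the inverse cosine: P = 135°.

135°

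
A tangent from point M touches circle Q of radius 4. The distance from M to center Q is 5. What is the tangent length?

The tangent, radius, and line from the external point to the center form a right triangle.
The right angle is where the tangent meets the radius.
By the Pythagorean theorem: tangent² + 4² = 5²
tangent² = 25 - 16 = 9
tangent = 3

3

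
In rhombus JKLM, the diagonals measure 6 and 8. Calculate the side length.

Half-diagonals are 3 and 4. side = sqrt(3^2 + 4^2) = sqrt(25) = 5

5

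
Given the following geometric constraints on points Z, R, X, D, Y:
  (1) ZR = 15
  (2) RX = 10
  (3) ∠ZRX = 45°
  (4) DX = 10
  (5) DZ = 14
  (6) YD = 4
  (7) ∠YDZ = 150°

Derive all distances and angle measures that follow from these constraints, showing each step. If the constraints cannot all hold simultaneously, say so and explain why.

The constraints are consistent.

Step 1: From ZR = 15, RX = 10, and ∠ZRX = 45°, by the law of cosines:
  ZX² = ZR² + RX² - 2·ZR·RX·cos(45°) = 225 + 100 - 212.1 = 112.9
  ZX ≈ 10.62

Step 2: From ZD = 14, DY = 4, and ∠ZDY = 150°, by the law of cosines:
  ZY² = ZD² + DY² - 2·ZD·DY·cos(150°) = 196 + 16 + 96.99 = 309
  ZY ≈ 17.58

Step 3: From ZD = 14, ZX = 10.62, DX = 10, by the inverse law of cosines:
  cos(∠DZX) = (ZD² + ZX² - DX²) / (2·ZD·ZX)
  ∠DZX = 45.4°

Step 4: From ZD = 14, ZY = 17.58, DY = 4, by the inverse law of cosines:
  cos(∠DZY) = (ZD² + ZY² - DY²) / (2·ZD·ZY)
  ∠DZY = 6.53°

Step 5: From ZR = 15, ZX = 10.62, RX = 10, by the inverse law of cosines:
  cos(∠RZX) = (ZR² + ZX² - RX²) / (2·ZR·ZX)
  ∠RZX = 41.73°

Step 6: From XD = 10, XZ = 10.62, DZ = 14, by the inverse law of cosines:
  cos(∠DXZ) = (XD² + XZ² - DZ²) / (2·XD·XZ)
  ∠DXZ = 85.45°

Step 7: From XR = 10, XZ = 10.62, RZ = 15, by the inverse law of cosines:
  cos(∠RXZ) = (XR² + XZ² - RZ²) / (2·XR·XZ)
  ∠RXZ = 93.27°

Step 8: From DX = 10, DZ = 14, XZ = 10.62, by the inverse law of cosines:
  cos(∠XDZ) = (DX² + DZ² - XZ²) / (2·DX·DZ)
  ∠XDZ = 49.15°

Step 9: From YD = 4, YZ = 17.58, DZ = 14, by the inverse law of cosines:
  cos(∠DYZ) = (YD² + YZ² - DZ²) / (2·YD·YZ)
  ∠DYZ = 23.47°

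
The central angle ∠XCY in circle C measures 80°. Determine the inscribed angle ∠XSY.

Inscribed angle = 80° / 2 = 40° (inscribed angle theorem).

40°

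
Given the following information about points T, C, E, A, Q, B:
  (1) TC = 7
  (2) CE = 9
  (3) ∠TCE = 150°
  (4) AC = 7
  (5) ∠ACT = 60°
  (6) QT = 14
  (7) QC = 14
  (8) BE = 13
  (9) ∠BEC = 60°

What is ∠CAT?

Step 1: By the law of cosines on triangle ACT: AT² = 7² + 7² − 2·7·7·cos(60°) = 49, so AT = 7.
Step 2: By the inverse law of cosines on triangle CAT: cos(∠CAT) = (7² + 7² − 7²) / (2·7·7) = 49/98 = 0.5, so ∠CAT = 60°.

Therefore, the measure of angle ∠CAT = 60°.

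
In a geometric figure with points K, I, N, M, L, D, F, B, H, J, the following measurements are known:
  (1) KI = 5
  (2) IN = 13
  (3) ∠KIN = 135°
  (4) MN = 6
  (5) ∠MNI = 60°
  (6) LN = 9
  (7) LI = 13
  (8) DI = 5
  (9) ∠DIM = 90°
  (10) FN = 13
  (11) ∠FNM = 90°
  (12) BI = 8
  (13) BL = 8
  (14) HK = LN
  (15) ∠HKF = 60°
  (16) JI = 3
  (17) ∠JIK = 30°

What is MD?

Step 1: By the law of cosines on triangle INM: IM² = 13² + 6² − 2·13·6·cos(60°) = 127, so IM = √127.
Step 2: By the law of cosines on triangle MID: MD² = √127² + 5² − 2·√127·5·cos(90°) = 152, so MD = 2·√38.

Therefore, the length of MD = 2·√38.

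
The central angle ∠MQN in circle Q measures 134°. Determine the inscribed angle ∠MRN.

Inscribed angle = 134° / 2 = 67° (inscribed angle theorem).

67°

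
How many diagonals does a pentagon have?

Each of the 5 vertices connects to 2 non-adjacent vertices via diagonals.
Total connections = 5 × 2 = 10, but each diagonal is counted twice.
Number of diagonals = 10 / 2 = 5.

5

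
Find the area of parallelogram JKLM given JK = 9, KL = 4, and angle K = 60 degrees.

Area = 9 * 4 * sin(60°) = 36 * sqrt(3)/2 = 18*sqrt(3)

18*sqrt(3)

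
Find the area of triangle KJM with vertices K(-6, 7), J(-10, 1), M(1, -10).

The Shoelace formula computes the area from vertex coordinates by summing cross products.
For vertices (-6,7), (-10,1), (1,-10):
Signed sum = -6*1 - -10*7 + -10*-10 - 1*1 + 1*7 - -6*-10
= 64 + 99 + -53 = 110
Area = (1/2)|110| = 55.

55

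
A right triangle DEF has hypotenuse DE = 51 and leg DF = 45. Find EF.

Rearranging the Pythagorean theorem to solve for the unknown leg:
leg^2 = hypotenuse^2 - known_leg^2 = 2601 - 2025 = 576
leg = sqrt(576) = 24.

24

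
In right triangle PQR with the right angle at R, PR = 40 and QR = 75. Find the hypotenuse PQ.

In a right triangle, the square of the hypotenuse equals the sum of the squares of the two legs.
The legs are 40 and 75, so the hypotenuse = sqrt(1600 + 5625) = sqrt(7225) = 85.

85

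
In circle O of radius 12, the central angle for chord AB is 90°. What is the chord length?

Chord = 2(12) sin(45°) = 12*sqrt(2)

12*sqrt(2)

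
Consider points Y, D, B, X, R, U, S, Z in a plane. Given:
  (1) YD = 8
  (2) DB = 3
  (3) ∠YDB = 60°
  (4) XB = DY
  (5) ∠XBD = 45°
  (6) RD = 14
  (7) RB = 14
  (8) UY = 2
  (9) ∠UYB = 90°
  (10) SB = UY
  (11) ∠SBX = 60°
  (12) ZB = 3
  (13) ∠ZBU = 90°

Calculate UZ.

Step 1: By the law of cosines on triangle BDY: BY² = 3² + 8² − 2·3·8·cos(60°) = 49, so BY = 7.
Step 2: By the law of cosines on triangle UYB: UB² = 2² + 7² − 2·2·7·cos(90°) = 53, so UB = √53.
Step 3: By the law of cosines on triangle UBZ: UZ² = √53² + 3² − 2·√53·3·cos(90°) = 62, so UZ = √62.

Therefore, the length of UZ = √62.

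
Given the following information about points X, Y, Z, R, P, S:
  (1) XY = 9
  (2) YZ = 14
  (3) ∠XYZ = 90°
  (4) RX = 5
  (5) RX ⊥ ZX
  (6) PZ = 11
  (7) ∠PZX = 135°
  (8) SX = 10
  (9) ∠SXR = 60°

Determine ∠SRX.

Step 1: By the law of cosines on triangle RXS: RS² = 5² + 10² − 2·5·10·cos(60°) = 75, so RS = 5·√3.
Step 2: By the inverse law of cosines on triangle SRX: cos(∠SRX) = ((5·√3)² + 5² − 10²) / (2·5·√3·5) = 0/86.6 = 0, so ∠SRX = 90°.

Therefore, the measure of angle ∠SRX = 90°.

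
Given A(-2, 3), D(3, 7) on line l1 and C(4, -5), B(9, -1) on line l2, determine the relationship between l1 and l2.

Slope of line 1: m1 = (7 - 3)/(3 - -2) = 4/5 = 4/5
Slope of line 2: m2 = (-1 - -5)/(9 - 4) = 4/5 = 4/5
Since m1 = m2 = 4/5, the lines are parallel.

Parallel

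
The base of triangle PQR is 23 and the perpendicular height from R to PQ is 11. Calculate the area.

Area = (1/2) * base * height
Area = (1/2) * 23 * 11
Area = 253/2

253/2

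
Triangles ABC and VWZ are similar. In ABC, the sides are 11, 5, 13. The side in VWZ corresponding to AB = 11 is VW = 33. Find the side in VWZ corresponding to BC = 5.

k = 33/11 = 3. WZ = 3 * 5 = 15.

15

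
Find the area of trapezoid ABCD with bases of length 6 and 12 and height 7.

Area = (6 + 12) * 7 / 2 = 126 / 2 = 63

63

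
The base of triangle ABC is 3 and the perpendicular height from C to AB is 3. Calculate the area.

Area = (1/2)(3)(3) = 9/2

9/2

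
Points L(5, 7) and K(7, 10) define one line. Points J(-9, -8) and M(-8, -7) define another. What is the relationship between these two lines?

Slope of line 1: m1 = (10 - 7)/(7 - 5) = 3/2 = 3/2
Slope of line 2: m2 = (-7 - -8)/(-8 - -9) = 1/1 = 1
For parallel lines we need equal slopes: 3/2 != 1.
For perpendicular lines we need m1*m2 = -1: (3/2)(1) = 3/2 != -1.
Since neither condition holds, the lines are neither parallel nor perpendicular.

Neither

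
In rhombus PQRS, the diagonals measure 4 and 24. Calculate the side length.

In a rhombus, the diagonals bisect each other perpendicularly, creating four congruent right triangles.
Each triangle has legs 2 (half of 4) and 12 (half of 24).
The hypotenuse of each right triangle is a side of the rhombus:
side = sqrt(2^2 + 12^2) = sqrt(148) = 2*sqrt(37)

2*sqrt(37)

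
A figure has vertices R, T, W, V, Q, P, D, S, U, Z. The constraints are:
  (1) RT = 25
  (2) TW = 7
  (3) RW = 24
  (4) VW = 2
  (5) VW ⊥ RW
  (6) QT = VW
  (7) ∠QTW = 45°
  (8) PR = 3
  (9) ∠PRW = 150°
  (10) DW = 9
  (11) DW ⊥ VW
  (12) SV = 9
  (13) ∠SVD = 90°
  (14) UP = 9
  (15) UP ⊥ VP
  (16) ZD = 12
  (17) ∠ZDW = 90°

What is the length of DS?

Step 1: By the law of cosines on triangle DWV: DV² = 9² + 2² − 2·9·2·cos(90°) = 85, so DV = √85.
Step 2: By the law of cosines on triangle DVS: DS² = √85² + 9² − 2·√85·9·cos(90°) = 166, so DS = √166.

Therefore, the length of DS = √166.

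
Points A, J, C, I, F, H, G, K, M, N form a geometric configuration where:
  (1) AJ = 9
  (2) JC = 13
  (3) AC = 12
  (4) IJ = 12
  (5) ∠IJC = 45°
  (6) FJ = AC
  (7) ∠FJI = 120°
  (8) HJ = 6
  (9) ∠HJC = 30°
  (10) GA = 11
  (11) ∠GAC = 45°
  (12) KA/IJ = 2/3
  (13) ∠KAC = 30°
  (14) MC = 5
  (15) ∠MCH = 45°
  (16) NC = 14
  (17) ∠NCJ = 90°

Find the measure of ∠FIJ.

From the given relations: FJ = AC = 12.
Step 1: By the law of cosines on triangle IJF: IF² = 12² + 12² − 2·12·12·cos(120°) = 432, so IF = 12·√3.
Step 2: By the inverse law of cosines on triangle FIJ: cos(∠FIJ) = ((12·√3)² + 12² − 12²) / (2·12·√3·12) = 432/498.83 = 0.866, so ∠FIJ = 30°.

Therefore, the measure of angle ∠FIJ = 30°.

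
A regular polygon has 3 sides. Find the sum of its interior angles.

The sum of interior angles of an n-sided polygon is (n - 2) * 180.
For n = 3: (3 - 2) * 180 = 1 * 180 = 180 degrees.

180 degrees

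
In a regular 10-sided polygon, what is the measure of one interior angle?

Each interior angle of a regular n-gon is (n - 2) * 180 / n.
For n = 10: (10 - 2) * 180 / 10 = 1440/10 = 144 degrees.

144 degrees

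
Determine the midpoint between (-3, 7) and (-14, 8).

The midpoint is the average of the coordinates:
x: (-3 + -14)/2 = -17/2
y: (7 + 8)/2 = 15/2
Midpoint = (-17/2, 15/2)

(-17/2, 15/2)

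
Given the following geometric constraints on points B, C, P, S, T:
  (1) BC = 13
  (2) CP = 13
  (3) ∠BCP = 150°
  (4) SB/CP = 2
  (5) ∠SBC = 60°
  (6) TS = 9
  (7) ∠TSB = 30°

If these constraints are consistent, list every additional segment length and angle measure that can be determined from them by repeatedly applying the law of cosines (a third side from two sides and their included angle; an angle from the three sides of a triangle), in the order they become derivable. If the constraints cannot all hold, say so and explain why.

The constraints are consistent. Derivable facts, in order:
After 1 step:
- BP ≈ 25.11
- BT ≈ 18.75
- CS = 13·√3
After 2 steps:
- ∠BCS = 90°
- ∠BPC = 15°
- ∠BSC = 30°
- ∠BTS = 136.12°
- ∠CBP = 15°
- ∠SBT = 13.88°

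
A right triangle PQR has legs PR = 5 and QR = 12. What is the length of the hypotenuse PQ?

In a right triangle, the square of the hypotenuse equals the sum of the squares of the two legs.
The legs are 5 and 12, so the hypotenuse = sqrt(25 + 144) = sqrt(169) = 13.

13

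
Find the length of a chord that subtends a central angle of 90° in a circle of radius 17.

Chord = 2(17) sin(45°) = 17*sqrt(2)

17*sqrt(2)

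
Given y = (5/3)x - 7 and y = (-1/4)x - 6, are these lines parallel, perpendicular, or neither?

Slope of line 1: m1 = 5/3
Slope of line 2: m2 = -1/4
For parallel lines we need equal slopes: 5/3 != -1/4.
For perpendicular lines we need m1*m2 = -1: (5/3)(-1/4) = -5/12 != -1.
Since neither condition holds, the lines are neither parallel nor perpendicular.

Neither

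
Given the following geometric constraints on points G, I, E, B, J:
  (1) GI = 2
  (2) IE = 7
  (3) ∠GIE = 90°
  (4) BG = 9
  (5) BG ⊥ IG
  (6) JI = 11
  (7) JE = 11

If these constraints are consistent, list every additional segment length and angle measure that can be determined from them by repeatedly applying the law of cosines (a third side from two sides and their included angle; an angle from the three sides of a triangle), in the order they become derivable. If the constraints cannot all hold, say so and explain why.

The constraints are consistent. Derivable facts, in order:
After 1 step:
- GE = √53
- IB = √85
- ∠EIJ = 71.45°
- ∠EJI = 37.11°
- ∠IEJ = 71.45°
After 2 steps:
- ∠BIG = 77.47°
- ∠EGI = 74.05°
- ∠GBI = 12.53°
- ∠GEI = 15.95°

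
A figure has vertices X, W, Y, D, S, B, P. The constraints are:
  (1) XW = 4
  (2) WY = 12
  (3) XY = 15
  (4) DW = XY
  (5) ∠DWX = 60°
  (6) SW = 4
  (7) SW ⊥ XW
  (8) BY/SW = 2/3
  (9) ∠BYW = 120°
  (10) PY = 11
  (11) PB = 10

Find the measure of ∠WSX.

Step 1: By the law of cosines on triangle SWX: SX² = 4² + 4² − 2·4·4·cos(90°) = 32, so SX = 4·√2.
Step 2: By the inverse law of cosines on triangle WSX: cos(∠WSX) = (4² + (4·√2)² − 4²) / (2·4·4·√2) = 32/45.25 = 0.7071, so ∠WSX = 45°.

Therefore, the measure of angle ∠WSX = 45°.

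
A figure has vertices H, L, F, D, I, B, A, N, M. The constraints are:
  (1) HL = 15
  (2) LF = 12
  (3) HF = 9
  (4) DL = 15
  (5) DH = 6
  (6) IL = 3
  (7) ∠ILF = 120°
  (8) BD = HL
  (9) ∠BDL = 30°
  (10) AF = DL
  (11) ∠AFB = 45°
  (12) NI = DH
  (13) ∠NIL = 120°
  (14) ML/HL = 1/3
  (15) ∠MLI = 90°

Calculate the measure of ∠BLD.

From the given relations: BD = HL = 15.
Step 1: By the law of cosines on triangle LDB: LB² = 15² + 15² − 2·15·15·cos(30°) = 60.29, so LB ≈ 7.76.
Step 2: By the inverse law of cosines on triangle BLD: cos(∠BLD) = (7.76² + 15² − 15²) / (2·7.76·15) = 60.29/232.94 = 0.2588, so ∠BLD = 75°.

Therefore, the measure of angle ∠BLD = 75°.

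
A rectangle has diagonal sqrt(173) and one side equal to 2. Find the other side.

Using the Pythagorean theorem: d^2 = a^2 + b^2
b^2 = d^2 - a^2
b^2 = 173 - 4
b^2 = 169
b = sqrt(169) = 13

13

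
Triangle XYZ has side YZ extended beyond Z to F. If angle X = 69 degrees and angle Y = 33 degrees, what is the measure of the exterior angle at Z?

Exterior angle = 69 + 33 = 102 degrees (exterior angle theorem).

102 degrees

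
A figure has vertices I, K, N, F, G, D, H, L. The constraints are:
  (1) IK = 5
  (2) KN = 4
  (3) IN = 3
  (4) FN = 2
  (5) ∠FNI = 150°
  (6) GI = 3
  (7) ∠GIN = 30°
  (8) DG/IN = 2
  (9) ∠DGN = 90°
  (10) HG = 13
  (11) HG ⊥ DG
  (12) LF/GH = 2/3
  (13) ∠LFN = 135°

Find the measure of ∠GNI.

Step 1: By the law of cosines on triangle NIG: NG² = 3² + 3² − 2·3·3·cos(30°) = 2.41, so NG ≈ 1.55.
Step 2: By the inverse law of cosines on triangle GNI: cos(∠GNI) = (1.55² + 3² − 3²) / (2·1.55·3) = 2.41/9.32 = 0.2588, so ∠GNI = 75°.

Therefore, the measure of angle ∠GNI = 75°.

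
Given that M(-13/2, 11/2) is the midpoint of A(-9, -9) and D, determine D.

Using the midpoint formula: M = ((x1 + x2)/2, (y1 + y2)/2)
We know M = (-13/2, 11/2) and A = (-9, -9)
For x: -13/2 = (-9 + x2)/2, so x2 = 2*-13/2 - -9 = -4
For y: 11/2 = (-9 + y2)/2, so y2 = 2*11/2 - -9 = 20
D = (-4, 20)

(-4, 20)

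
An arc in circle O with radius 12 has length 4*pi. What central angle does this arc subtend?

Arc length L = 2πr × θ/360, so θ = 360L / (2πr).
θ = 360 × 4*pi / (2π × 12)
θ = 60°
θ = 60°

60°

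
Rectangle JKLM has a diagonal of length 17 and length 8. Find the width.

b = sqrt(d^2 - a^2) = sqrt(289 - 64) = sqrt(225) = 15

15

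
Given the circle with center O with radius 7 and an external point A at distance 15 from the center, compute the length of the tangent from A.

The tangent, radius, and line from the external point to the center form a right triangle.
The right angle is where the tangent meets the radius.
By the Pythagorean theorem: tangent² + 7² = 15²
tangent² = 225 - 49 = 176
tangent = 4*sqrt(11)

4*sqrt(11)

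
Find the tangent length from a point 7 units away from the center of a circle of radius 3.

The tangent, radius, and line from the external point to the center form a right triangle.
The right angle is where the tangent meets the radius.
By the Pythagorean theorem: tangent² + 3² = 7²
tangent² = 49 - 9 = 40
tangent = 2*sqrt(10)

2*sqrt(10)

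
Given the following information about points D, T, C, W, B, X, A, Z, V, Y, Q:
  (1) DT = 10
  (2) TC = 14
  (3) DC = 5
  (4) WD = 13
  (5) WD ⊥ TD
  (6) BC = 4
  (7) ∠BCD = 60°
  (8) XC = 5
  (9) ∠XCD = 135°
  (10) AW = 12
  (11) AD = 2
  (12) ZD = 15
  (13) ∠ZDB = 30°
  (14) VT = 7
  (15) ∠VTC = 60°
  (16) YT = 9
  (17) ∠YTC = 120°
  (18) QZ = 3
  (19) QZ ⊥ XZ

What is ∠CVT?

Step 1: By the law of cosines on triangle VTC: VC² = 7² + 14² − 2·7·14·cos(60°) = 147, so VC = 7·√3.
Step 2: By the inverse law of cosines on triangle CVT: cos(∠CVT) = ((7·√3)² + 7² − 14²) / (2·7·√3·7) = 0/169.74 = 0, so ∠CVT = 90°.

Therefore, the measure of angle ∠CVT = 90°.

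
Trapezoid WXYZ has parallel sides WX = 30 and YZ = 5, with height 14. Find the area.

Area = (30 + 5) * 14 / 2 = 490 / 2 = 245

245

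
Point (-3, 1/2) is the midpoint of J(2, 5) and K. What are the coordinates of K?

Using the midpoint formula: M = ((x1 + x2)/2, (y1 + y2)/2)
We know M = (-3, 1/2) and J = (2, 5)
For x: -3 = (2 + x2)/2, so x2 = 2*-3 - 2 = -8
For y: 1/2 = (5 + y2)/2, so y2 = 2*1/2 - 5 = -4
K = (-8, -4)

(-8, -4)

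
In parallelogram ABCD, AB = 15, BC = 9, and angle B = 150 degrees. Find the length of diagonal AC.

The diagonal of a parallelogram can be found by treating two adjacent sides and the diagonal as a triangle.
Applying the law of cosines with sides 15, 9 and included angle 150°:
d^2 = 225 + 81 - 270*cos(150°) = 135*sqrt(3) + 306
d = 3*sqrt(15*sqrt(3) + 34)

3*sqrt(15*sqrt(3) + 34)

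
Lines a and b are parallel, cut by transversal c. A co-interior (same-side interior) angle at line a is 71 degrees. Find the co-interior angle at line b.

Co-interior angles sum to 180: 180 - 71 = 109 degrees.

109 degrees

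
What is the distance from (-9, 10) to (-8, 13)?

The horizontal distance is |-8 - -9| = 1 and the vertical distance is |13 - 10| = 3.
By the Pythagorean theorem, d = sqrt(1^2 + 3^2) = sqrt(10).

sqrt(10)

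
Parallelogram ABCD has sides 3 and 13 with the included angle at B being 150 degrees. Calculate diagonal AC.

The diagonal of a parallelogram can be found by treating two adjacent sides and the diagonal as a triangle.
Applying the law of cosines with sides 3, 13 and included angle 150°:
d^2 = 9 + 169 - 78*cos(150°) = 39*sqrt(3) + 178
d = sqrt(39*sqrt(3) + 178)

sqrt(39*sqrt(3) + 178)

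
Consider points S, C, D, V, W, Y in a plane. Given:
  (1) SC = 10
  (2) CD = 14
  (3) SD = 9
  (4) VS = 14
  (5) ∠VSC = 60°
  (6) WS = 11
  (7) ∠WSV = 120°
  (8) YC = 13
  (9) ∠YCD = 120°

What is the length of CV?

Step 1: By the law of cosines on triangle CSV: CV² = 10² + 14² − 2·10·14·cos(60°) = 156, so CV = 2·√39.

Therefore, the length of CV = 2·√39.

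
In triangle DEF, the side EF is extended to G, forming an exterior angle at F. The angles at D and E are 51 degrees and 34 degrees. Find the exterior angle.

The interior angle at F is 180 - 51 - 34 = 95 degrees.
The exterior angle and interior angle at F are supplementary:
Exterior angle = 180 - 95 = 85 degrees.

85 degrees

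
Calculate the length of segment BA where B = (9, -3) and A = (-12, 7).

d = sqrt((-21)^2 + (10)^2) = sqrt(541)

sqrt(541)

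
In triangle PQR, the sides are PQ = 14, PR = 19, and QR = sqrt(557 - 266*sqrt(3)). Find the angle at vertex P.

When all three sides of a triangle are known, the law of cosines can be rearranged to find any angle.
cos(C) = (a² + b² - c²) / (2ab) gives cos(P) = sqrt(3)/2.
Taking the inverse cosine: P = 30°.

30°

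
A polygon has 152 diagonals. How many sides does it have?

Using d = n(n - 3)/2, we solve 152 = n(n - 3)/2.
So n(n - 3) = 304.
Testing n = 19: 19 * 16 = 304 = 304. Correct.
The polygon has 19 sides.

19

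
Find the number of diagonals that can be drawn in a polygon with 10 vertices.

Each of the 10 vertices connects to 7 non-adjacent vertices via diagonals.
Total connections = 10 × 7 = 70, but each diagonal is counted twice.
Number of diagonals = 70 / 2 = 35.

35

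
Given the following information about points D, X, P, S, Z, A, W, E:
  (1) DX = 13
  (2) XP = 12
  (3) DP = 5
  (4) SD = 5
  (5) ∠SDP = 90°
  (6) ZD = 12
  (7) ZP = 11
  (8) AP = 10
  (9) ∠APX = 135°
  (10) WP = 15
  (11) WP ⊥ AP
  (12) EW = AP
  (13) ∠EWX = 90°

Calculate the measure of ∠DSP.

Step 1: By the law of cosines on triangle SDP: SP² = 5² + 5² − 2·5·5·cos(90°) = 50, so SP = 5·√2.
Step 2: By the inverse law of cosines on triangle DSP: cos(∠DSP) = (5² + (5·√2)² − 5²) / (2·5·5·√2) = 50/70.71 = 0.7071, so ∠DSP = 45°.

Therefore, the measure of angle ∠DSP = 45°.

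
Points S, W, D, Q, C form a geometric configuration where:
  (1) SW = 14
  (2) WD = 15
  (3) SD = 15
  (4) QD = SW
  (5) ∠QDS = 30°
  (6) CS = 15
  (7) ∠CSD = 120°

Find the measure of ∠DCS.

Step 1: By the law of cosines on triangle CSD: CD² = 15² + 15² − 2·15·15·cos(120°) = 675, so CD = 15·√3.
Step 2: By the inverse law of cosines on triangle DCS: cos(∠DCS) = ((15·√3)² + 15² − 15²) / (2·15·√3·15) = 675/779.42 = 0.866, so ∠DCS = 30°.

Therefore, the measure of angle ∠DCS = 30°.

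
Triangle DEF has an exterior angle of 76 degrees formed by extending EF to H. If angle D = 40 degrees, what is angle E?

angle E = 76 - 40 = 36 degrees (exterior angle theorem).

36 degrees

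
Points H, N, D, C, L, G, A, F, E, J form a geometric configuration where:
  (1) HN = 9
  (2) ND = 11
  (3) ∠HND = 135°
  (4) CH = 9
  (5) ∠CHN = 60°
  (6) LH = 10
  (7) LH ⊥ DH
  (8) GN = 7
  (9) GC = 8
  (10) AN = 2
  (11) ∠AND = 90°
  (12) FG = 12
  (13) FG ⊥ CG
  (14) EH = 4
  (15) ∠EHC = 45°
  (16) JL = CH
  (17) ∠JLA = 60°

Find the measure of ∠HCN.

Step 1: By the law of cosines on triangle CHN: CN² = 9² + 9² − 2·9·9·cos(60°) = 81, so CN = 9.
Step 2: By the inverse law of cosines on triangle HCN: cos(∠HCN) = (9² + 9² − 9²) / (2·9·9) = 81/162 = 0.5, so ∠HCN = 60°.

Therefore, the measure of angle ∠HCN = 60°.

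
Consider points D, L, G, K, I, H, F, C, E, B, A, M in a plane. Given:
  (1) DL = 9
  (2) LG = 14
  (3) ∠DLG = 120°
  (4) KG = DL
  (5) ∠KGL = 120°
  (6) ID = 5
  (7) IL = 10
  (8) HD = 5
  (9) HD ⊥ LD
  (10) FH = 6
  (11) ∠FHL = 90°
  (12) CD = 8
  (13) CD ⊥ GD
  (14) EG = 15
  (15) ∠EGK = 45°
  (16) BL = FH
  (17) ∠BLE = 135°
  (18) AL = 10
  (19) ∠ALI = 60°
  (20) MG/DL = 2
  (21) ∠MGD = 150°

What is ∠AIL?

Step 1: By the law of cosines on triangle ILA: IA² = 10² + 10² − 2·10·10·cos(60°) = 100, so IA = 10.
Step 2: By the inverse law of cosines on triangle AIL: cos(∠AIL) = (10² + 10² − 10²) / (2·10·10) = 100/200 = 0.5, so ∠AIL = 60°.

Therefore, the measure of angle ∠AIL = 60°.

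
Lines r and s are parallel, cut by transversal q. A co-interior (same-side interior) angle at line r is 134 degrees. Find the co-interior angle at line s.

Co-interior angles sum to 180: 180 - 134 = 46 degrees.

46 degrees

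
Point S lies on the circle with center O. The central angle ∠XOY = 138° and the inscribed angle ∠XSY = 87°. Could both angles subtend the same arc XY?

By the inscribed angle theorem, the inscribed angle for a central angle of 138° should be 138° / 2 = 69°.
The given inscribed angle is 87°, which does not equal 69°.
Therefore, no, they do not correspond to the same arc.

No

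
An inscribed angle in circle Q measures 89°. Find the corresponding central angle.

The inscribed angle theorem states that a central angle is always twice any inscribed angle that subtends the same arc.
Since the inscribed angle is 89°, the central angle = 2 × 89° = 178°.

178°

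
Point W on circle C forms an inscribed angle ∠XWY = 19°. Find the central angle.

The inscribed angle theorem states that a central angle is always twice any inscribed angle that subtends the same arc.
Since the inscribed angle is 19°, the central angle = 2 × 19° = 38°.

38°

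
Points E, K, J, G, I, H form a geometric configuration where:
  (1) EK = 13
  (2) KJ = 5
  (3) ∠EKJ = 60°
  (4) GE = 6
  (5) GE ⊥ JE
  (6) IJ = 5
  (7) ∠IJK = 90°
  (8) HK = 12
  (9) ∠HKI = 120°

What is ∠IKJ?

Step 1: By the law of cosines on triangle KJI: KI² = 5² + 5² − 2·5·5·cos(90°) = 50, so KI = 5·√2.
Step 2: By the inverse law of cosines on triangle IKJ: cos(∠IKJ) = ((5·√2)² + 5² − 5²) / (2·5·√2·5) = 50/70.71 = 0.7071, so ∠IKJ = 45°.

Therefore, the measure of angle ∠IKJ = 45°.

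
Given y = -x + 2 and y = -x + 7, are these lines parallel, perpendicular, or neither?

Slope of line 1: m1 = -1
Slope of line 2: m2 = -1
m1 = m2, so the lines are parallel.

Parallel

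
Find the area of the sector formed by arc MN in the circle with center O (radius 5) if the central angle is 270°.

The full circle has area πr² = π(5)² = 25*pi.
The sector covers 270° out of 360°, a fraction of 3/4.
Sector area = 25*pi × 3/4 = 75*pi/4.

75*pi/4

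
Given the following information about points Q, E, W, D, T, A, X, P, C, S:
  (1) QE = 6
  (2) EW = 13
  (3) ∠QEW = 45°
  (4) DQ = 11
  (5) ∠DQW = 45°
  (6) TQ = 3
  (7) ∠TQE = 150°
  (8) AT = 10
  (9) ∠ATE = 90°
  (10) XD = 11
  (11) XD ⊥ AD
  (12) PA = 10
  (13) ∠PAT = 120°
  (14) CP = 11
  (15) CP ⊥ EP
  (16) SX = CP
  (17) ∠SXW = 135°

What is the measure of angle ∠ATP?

Step 1: By the law of cosines on triangle TAP: TP² = 10² + 10² − 2·10·10·cos(120°) = 300, so TP = 10·√3.
Step 2: By the inverse law of cosines on triangle ATP: cos(∠ATP) = (10² + (10·√3)² − 10²) / (2·10·10·√3) = 300/346.41 = 0.866, so ∠ATP = 30°.

Therefore, the measure of angle ∠ATP = 30°.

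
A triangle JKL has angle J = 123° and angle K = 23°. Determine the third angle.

Let angle L = x. Then 123 + 23 + x = 180.
x = 180 - 146 = 34 degrees.

34 degrees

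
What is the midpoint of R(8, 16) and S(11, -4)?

The midpoint is the average of the coordinates:
x: (8 + 11)/2 = 19/2
y: (16 + -4)/2 = 6
Midpoint = (19/2, 6)

(19/2, 6)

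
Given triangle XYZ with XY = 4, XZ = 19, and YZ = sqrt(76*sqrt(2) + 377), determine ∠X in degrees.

When all three sides of a triangle are known, the law of cosines can be rearranged to find any angle.
cos(C) = (a² + b² - c²) / (2ab) gives cos(X) = -sqrt(2)/2.
Taking the inverse cosine: X = 135°.

135°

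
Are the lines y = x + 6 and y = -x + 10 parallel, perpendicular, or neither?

Slope of line 1: m1 = 1
Slope of line 2: m2 = -1
m1 * m2 = -1, so perpendicular.

Perpendicular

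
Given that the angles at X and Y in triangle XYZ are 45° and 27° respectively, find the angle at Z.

By the triangle angle sum property, the three interior angles of any triangle add up to 180°.
We know angle X = 45° and angle Y = 27°, so their sum is 72°.
Therefore angle Z = 180° - 72° = 108°.

108 degrees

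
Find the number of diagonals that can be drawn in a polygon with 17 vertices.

The number of diagonals in an n-gon is n(n - 3)/2.
For n = 17: 17(17 - 3)/2 = 17 × 14 / 2 = 119.

119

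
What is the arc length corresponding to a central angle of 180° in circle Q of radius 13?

The full circumference is 2πr = 2π(13) = 26*pi.
The arc spans 180° out of 360°, which is a fraction of 1/2.
Arc length = 26*pi × 1/2 = 13*pi.

13*pi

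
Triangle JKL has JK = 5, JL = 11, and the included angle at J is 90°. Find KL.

Since angle J = 90°, this is a right triangle and the law of cosines reduces to the Pythagorean theorem.
KL^2 = 5^2 + 11^2 = 146
KL = sqrt(146)

sqrt(146)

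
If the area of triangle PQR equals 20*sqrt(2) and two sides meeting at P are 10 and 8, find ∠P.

sin(C) = 2 * 20*sqrt(2) / (10 * 8) = sqrt(2)/2, so C = arcsin(sqrt(2)/2) = 45°.
Since sin(180° - C) = sin(C), the obtuse angle 135° gives the same area, so C = 45° or C = 135°.

45° or 135°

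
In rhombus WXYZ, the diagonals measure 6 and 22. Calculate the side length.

Half-diagonals are 3 and 11. side = sqrt(3^2 + 11^2) = sqrt(130)

sqrt(130)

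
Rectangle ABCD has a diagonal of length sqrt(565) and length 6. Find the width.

Using the Pythagorean theorem: d^2 = a^2 + b^2
b^2 = d^2 - a^2
b^2 = 565 - 36
b^2 = 529
b = sqrt(529) = 23

23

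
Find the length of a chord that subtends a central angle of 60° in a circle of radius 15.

Chord = 2(15) sin(30°) = 15

15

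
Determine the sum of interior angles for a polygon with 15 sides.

The sum of interior angles of an n-sided polygon is (n - 2) * 180.
For n = 15: (15 - 2) * 180 = 13 * 180 = 2340 degrees.

2340 degrees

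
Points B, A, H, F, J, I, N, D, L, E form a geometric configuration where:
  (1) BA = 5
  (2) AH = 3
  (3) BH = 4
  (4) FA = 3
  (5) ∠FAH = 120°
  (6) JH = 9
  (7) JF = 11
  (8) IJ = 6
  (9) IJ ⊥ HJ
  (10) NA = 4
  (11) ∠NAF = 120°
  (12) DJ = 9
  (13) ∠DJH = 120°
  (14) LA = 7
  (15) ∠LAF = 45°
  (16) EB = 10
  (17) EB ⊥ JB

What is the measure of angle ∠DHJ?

Step 1: By the law of cosines on triangle HJD: HD² = 9² + 9² − 2·9·9·cos(120°) = 243, so HD = 9·√3.
Step 2: By the inverse law of cosines on triangle DHJ: cos(∠DHJ) = ((9·√3)² + 9² − 9²) / (2·9·√3·9) = 243/280.59 = 0.866, so ∠DHJ = 30°.

Therefore, the measure of angle ∠DHJ = 30°.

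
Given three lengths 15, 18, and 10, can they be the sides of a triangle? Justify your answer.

Yes.
The triangle inequality requires that the sum of any two sides exceeds the third.
Here 10 + 15 = 25 > 18, so the condition is met.

Yes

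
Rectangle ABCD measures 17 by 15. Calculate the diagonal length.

Using the Pythagorean theorem:
d² = 17² + 15² = 289 + 225 = 514
d = sqrt(514)

sqrt(514)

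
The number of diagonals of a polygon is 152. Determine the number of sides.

Using d = n(n - 3)/2, we solve 152 = n(n - 3)/2.
So n(n - 3) = 304.
Testing n = 19: 19 * 16 = 304 = 304. Correct.
The polygon has 19 sides.

19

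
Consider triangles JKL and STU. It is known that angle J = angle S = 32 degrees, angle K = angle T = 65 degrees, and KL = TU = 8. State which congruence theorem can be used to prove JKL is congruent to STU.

The given information matches AAS: Two pairs of corresponding angles and a non-included side are equal (Angle-Angle-Side).

AAS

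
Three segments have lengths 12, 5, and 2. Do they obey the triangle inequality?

No.
The triangle inequality is violated: 5 + 2 = 7 ≤ 12.
These lengths cannot form a triangle.

No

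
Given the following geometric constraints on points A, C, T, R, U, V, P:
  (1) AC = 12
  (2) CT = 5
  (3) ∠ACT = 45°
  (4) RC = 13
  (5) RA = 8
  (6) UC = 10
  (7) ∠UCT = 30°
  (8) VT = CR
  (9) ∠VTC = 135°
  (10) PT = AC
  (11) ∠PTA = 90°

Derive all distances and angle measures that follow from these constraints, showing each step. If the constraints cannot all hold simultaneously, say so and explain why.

The constraints are consistent.

From the given relations:
  VT = CR = 13
  PT = AC = 12

Step 1: From AC = 12, CT = 5, and ∠ACT = 45°, by the law of cosines:
  AT² = AC² + CT² - 2·AC·CT·cos(45°) = 144 + 25 - 84.85 = 84.15
  AT ≈ 9.17

Step 2: From CT = 5, TV = 13, and ∠CTV = 135°, by the law of cosines:
  CV² = CT² + TV² - 2·CT·TV·cos(135°) = 25 + 169 + 91.92 = 285.9
  CV ≈ 16.91

Step 3: From TC = 5, CU = 10, and ∠TCU = 30°, by the law of cosines:
  TU² = TC² + CU² - 2·TC·CU·cos(30°) = 25 + 100 - 86.6 = 38.4
  TU ≈ 6.2

Step 4: From AC = 12, AR = 8, CR = 13, by the inverse law of cosines:
  cos(∠CAR) = (AC² + AR² - CR²) / (2·AC·AR)
  ∠CAR = 78.28°

Step 5: From CA = 12, CR = 13, AR = 8, by the inverse law of cosines:
  cos(∠ACR) = (CA² + CR² - AR²) / (2·CA·CR)
  ∠ACR = 37.05°

Step 6: From RA = 8, RC = 13, AC = 12, by the inverse law of cosines:
  cos(∠ARC) = (RA² + RC² - AC²) / (2·RA·RC)
  ∠ARC = 64.67°

Step 7: From AT = 9.17, TP = 12, and ∠ATP = 90°, by the law of cosines:
  AP² = AT² + TP² - 2·AT·TP·cos(90°) = 84.15 + 144 - 0 = 228.1
  AP ≈ 15.1

Step 8: From AC = 12, AT = 9.17, CT = 5, by the inverse law of cosines:
  cos(∠CAT) = (AC² + AT² - CT²) / (2·AC·AT)
  ∠CAT = 22.67°

Step 9: From CT = 5, CV = 16.91, TV = 13, by the inverse law of cosines:
  cos(∠TCV) = (CT² + CV² - TV²) / (2·CT·CV)
  ∠TCV = 32.93°

Step 10: From TA = 9.17, TC = 5, AC = 12, by the inverse law of cosines:
  cos(∠ATC) = (TA² + TC² - AC²) / (2·TA·TC)
  ∠ATC = 112.33°

Step 11: From TC = 5, TU = 6.2, CU = 10, by the inverse law of cosines:
  cos(∠CTU) = (TC² + TU² - CU²) / (2·TC·TU)
  ∠CTU = 126.21°

Step 12: From UC = 10, UT = 6.2, CT = 5, by the inverse law of cosines:
  cos(∠CUT) = (UC² + UT² - CT²) / (2·UC·UT)
  ∠CUT = 23.79°

Step 13: From VC = 16.91, VT = 13, CT = 5, by the inverse law of cosines:
  cos(∠CVT) = (VC² + VT² - CT²) / (2·VC·VT)
  ∠CVT = 12.07°

Step 14: From AP = 15.1, AT = 9.17, PT = 12, by the inverse law of cosines:
  cos(∠PAT) = (AP² + AT² - PT²) / (2·AP·AT)
  ∠PAT = 52.6°

Step 15: From PA = 15.1, PT = 12, AT = 9.17, by the inverse law of cosines:
  cos(∠APT) = (PA² + PT² - AT²) / (2·PA·PT)
  ∠APT = 37.4°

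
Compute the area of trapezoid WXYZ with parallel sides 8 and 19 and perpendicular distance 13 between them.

A trapezoid's area equals the midsegment times the height.
The midsegment is (8 + 19) / 2 = 27/2.
Area = 27/2 * 13 = 351/2.

351/2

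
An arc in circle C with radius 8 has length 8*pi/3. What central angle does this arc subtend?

Arc length L = 2πr × θ/360, so θ = 360L / (2πr).
θ = 360 × 8*pi/3 / (2π × 8)
θ = 60°
θ = 60°

60°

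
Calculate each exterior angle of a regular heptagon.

Each exterior angle of a regular n-gon is 360 / n.
For n = 7: 360 / 7 = 360/7 degrees.

360/7 degrees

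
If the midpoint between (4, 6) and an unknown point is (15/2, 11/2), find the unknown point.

Using the midpoint formula: M = ((x1 + x2)/2, (y1 + y2)/2)
We know M = (15/2, 11/2) and P = (4, 6)
For x: 15/2 = (4 + x2)/2, so x2 = 2*15/2 - 4 = 11
For y: 11/2 = (6 + y2)/2, so y2 = 2*11/2 - 6 = 5
Q = (11, 5)

(11, 5)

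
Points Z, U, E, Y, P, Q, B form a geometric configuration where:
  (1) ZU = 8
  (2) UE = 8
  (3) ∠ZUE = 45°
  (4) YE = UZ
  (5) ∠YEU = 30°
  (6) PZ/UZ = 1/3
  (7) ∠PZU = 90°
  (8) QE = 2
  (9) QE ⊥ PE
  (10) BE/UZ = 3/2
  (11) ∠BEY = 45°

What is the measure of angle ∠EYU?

From the given relations: YE = UZ = 8.
Step 1: By the law of cosines on triangle YEU: YU² = 8² + 8² − 2·8·8·cos(30°) = 17.15, so YU ≈ 4.14.
Step 2: By the inverse law of cosines on triangle EYU: cos(∠EYU) = (8² + 4.14² − 8²) / (2·8·4.14) = 17.15/66.26 = 0.2588, so ∠EYU = 75°.

Therefore, the measure of angle ∠EYU = 75°.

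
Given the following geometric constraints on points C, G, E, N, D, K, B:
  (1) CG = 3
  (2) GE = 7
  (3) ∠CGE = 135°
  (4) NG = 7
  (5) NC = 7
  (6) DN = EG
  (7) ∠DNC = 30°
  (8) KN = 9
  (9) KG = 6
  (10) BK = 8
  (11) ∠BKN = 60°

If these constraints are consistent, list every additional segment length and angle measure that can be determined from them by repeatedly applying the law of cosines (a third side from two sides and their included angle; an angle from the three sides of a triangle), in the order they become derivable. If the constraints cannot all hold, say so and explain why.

The constraints are consistent. Derivable facts, in order:
After 1 step:
- CD ≈ 3.62
- CE ≈ 9.36
- NB = √73
- ∠CGN = 77.63°
- ∠CNG = 24.75°
- ∠GCN = 77.63°
- ∠GKN = 50.98°
- ∠GNK = 41.75°
- ∠KGN = 87.27°
After 2 steps:
- ∠BNK = 54.18°
- ∠CDN = 75°
- ∠CEG = 13.09°
- ∠DCN = 75°
- ∠ECG = 31.91°
- ∠KBN = 65.82°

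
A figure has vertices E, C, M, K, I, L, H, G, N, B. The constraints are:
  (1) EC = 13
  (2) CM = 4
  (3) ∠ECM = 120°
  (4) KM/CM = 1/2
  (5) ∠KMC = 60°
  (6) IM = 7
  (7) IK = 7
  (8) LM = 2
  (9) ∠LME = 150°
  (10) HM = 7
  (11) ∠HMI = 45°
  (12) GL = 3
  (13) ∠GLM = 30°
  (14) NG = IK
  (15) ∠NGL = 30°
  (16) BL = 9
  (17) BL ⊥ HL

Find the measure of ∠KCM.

From the given relations: KM = 1/2·CM = 1/2·4 = 2.
Step 1: By the law of cosines on triangle CMK: CK² = 4² + 2² − 2·4·2·cos(60°) = 12, so CK = 2·√3.
Step 2: By the inverse law of cosines on triangle KCM: cos(∠KCM) = ((2·√3)² + 4² − 2²) / (2·2·√3·4) = 24/27.71 = 0.866, so ∠KCM = 30°.

Therefore, the measure of angle ∠KCM = 30°.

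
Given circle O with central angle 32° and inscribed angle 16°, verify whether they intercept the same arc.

By the inscribed angle theorem, if both angles subtend the same arc, the inscribed angle must be half the central angle.
Half of 32° = 16°, which equals the given inscribed angle of 16°.
Therefore, yes, they correspond to the same arc.

Yes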